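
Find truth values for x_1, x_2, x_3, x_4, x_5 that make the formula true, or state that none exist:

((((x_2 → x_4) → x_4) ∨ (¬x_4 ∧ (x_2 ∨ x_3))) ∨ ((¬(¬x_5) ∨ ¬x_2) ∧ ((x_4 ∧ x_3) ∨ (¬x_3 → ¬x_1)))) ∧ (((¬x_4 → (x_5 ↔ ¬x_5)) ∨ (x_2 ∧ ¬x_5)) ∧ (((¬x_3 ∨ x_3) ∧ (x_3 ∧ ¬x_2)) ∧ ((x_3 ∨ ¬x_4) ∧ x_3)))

x_1 = False, x_2 = False, x_3 = True, x_4 = True, x_5 = False

  (((x_2 → x_4) → x_4) ∨ (¬x_4 ∧ (x_2 ∨ x_3))) ∨ ((¬(¬x_5) ∨ ¬x_2) ∧ ((x_4 ∧ x_3) ∨ (¬x_3 → ¬x_1))) = True
    ((x_2 → x_4) → x_4) ∨ (¬x_4 ∧ (x_2 ∨ x_3)) = True
      (x_2 → x_4) → x_4 = True
        x_2 → x_4 = True
      ¬x_4 ∧ (x_2 ∨ x_3) = False
        ¬x_4 = False
        x_2 ∨ x_3 = True
    (¬(¬x_5) ∨ ¬x_2) ∧ ((x_4 ∧ x_3) ∨ (¬x_3 → ¬x_1)) = True
      ¬(¬x_5) ∨ ¬x_2 = True
        ¬(¬x_5) = False
          ¬x_5 = True
        ¬x_2 = True
      (x_4 ∧ x_3) ∨ (¬x_3 → ¬x_1) = True
        x_4 ∧ x_3 = True
        ¬x_3 → ¬x_1 = True
          ¬x_3 = False
          ¬x_1 = True
  ((¬x_4 → (x_5 ↔ ¬x_5)) ∨ (x_2 ∧ ¬x_5)) ∧ (((¬x_3 ∨ x_3) ∧ (x_3 ∧ ¬x_2)) ∧ ((x_3 ∨ ¬x_4) ∧ x_3)) = True
    (¬x_4 → (x_5 ↔ ¬x_5)) ∨ (x_2 ∧ ¬x_5) = True
      ¬x_4 → (x_5 ↔ ¬x_5) = True
        ¬x_4 = False
        x_5 ↔ ¬x_5 = False
          ¬x_5 = True
      x_2 ∧ ¬x_5 = False
        ¬x_5 = True
    ((¬x_3 ∨ x_3) ∧ (x_3 ∧ ¬x_2)) ∧ ((x_3 ∨ ¬x_4) ∧ x_3) = True
      (¬x_3 ∨ x_3) ∧ (x_3 ∧ ¬x_2) = True
        ¬x_3 ∨ x_3 = True
          ¬x_3 = False
        x_3 ∧ ¬x_2 = True
          ¬x_2 = True
      (x_3 ∨ ¬x_4) ∧ x_3 = True
        x_3 ∨ ¬x_4 = True
          ¬x_4 = False
Both conjuncts True, so the formula holds.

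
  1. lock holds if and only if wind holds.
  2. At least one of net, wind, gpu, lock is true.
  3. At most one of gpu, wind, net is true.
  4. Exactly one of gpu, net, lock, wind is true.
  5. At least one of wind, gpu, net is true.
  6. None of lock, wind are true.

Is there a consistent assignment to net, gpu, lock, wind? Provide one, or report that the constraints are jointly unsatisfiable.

net = False, gpu = True, lock = False, wind = False

  (1) lock=F, wind=F — same ✓
  (2) {net, wind, gpu, lock}: 1 true — at least one ✓
  (3) {gpu, wind, net}: 1 true — at most one ✓
  (4) {gpu, net, lock, wind}: 1 true — exactly one ✓
  (5) {wind, gpu, net}: 1 true — at least one ✓
  (6) {lock, wind}: 0 true — none ✓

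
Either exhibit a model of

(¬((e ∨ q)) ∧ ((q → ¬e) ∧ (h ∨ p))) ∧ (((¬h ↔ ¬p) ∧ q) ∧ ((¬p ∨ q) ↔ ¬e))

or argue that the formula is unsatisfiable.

Case q = True: the conjunct ¬((e ∨ q)) becomes ¬((e ∨ True)) = False.
Case q = False: the conjunct q is False.
Both cases fail — unsatisfiable.

The formula is unsatisfiable.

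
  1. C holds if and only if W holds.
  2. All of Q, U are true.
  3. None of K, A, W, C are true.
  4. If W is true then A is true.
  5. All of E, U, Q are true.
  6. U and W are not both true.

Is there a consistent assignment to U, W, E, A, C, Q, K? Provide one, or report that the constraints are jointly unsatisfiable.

U = True; W = False; E = True; A = False; C = False; Q = True; K = False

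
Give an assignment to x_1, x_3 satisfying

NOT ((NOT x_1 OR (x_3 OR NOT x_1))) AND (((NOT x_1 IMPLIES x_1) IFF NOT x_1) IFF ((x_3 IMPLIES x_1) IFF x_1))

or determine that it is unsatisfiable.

Unsatisfiable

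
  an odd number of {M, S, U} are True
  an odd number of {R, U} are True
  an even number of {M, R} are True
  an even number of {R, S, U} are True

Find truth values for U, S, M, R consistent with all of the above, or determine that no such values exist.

The formula is unsatisfiable.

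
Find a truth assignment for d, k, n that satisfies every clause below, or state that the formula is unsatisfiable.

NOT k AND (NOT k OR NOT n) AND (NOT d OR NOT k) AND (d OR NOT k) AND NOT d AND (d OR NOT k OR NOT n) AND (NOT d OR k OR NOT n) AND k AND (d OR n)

Unsatisfiable — no assignment works.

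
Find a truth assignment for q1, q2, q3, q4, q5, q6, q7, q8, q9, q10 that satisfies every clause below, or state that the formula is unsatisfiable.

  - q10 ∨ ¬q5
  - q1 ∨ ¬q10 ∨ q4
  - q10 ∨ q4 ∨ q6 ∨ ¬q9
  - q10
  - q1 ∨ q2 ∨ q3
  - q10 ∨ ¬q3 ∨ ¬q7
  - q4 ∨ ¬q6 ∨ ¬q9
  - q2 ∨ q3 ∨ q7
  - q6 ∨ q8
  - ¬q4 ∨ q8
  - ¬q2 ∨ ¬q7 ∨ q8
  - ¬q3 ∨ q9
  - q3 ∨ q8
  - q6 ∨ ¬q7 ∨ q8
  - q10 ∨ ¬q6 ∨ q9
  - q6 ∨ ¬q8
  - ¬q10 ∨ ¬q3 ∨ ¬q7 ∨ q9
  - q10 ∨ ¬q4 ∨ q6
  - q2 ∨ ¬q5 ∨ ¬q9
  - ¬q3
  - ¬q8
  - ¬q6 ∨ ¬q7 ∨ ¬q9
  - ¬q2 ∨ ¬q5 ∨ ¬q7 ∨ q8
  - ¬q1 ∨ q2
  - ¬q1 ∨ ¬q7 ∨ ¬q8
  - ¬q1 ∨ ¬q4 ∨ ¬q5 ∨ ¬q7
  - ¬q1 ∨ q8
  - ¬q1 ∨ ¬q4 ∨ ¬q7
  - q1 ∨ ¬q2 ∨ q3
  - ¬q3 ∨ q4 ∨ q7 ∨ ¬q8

Case q3 = True:
  Clause (¬q3) is falsified — contradiction.
Case q3 = False:
  (q10) forces q10 = True.
  (q3 ∨ q8) forces q8 = True.
  Clause (¬q8) is falsified — contradiction.
Both cases fail, so the formula is unsatisfiable.

Unsatisfiable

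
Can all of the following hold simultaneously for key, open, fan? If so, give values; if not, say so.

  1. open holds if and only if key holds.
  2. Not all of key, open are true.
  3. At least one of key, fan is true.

key: False, open: False, fan: True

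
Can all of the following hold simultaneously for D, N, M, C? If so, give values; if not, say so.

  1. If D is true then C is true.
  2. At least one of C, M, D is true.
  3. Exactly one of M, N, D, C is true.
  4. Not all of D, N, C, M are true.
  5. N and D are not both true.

D = False, N = False, M = True, C = False

  (1) D=F ⇒ C: vacuous ✓
  (2) {C, M, D}: 1 true — at least one ✓
  (3) {M, N, D, C}: 1 true — exactly one ✓
  (4) {D, N, C, M}: 1/4 true — not all ✓
  (5) N=F, D=F — not both ✓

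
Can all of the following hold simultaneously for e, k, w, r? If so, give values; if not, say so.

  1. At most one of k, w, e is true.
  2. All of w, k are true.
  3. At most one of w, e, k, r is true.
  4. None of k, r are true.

Unsatisfiable

Case k = True:
  Constraint (4) is violated (k=T) — contradiction.
Case k = False:
  Constraint (2) is violated (k=F) — contradiction.
Both cases fail — unsatisfiable.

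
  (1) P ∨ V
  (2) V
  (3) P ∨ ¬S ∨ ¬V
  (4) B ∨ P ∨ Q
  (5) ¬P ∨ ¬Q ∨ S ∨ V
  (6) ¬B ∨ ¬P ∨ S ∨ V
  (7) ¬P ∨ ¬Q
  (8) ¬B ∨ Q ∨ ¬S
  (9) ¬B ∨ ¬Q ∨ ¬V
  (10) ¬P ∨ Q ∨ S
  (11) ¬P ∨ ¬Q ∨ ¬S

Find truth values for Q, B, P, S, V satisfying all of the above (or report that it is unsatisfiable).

Unit clause (V) forces V = True.
Set Q = True.
  then (¬P ∨ ¬Q) forces P = False.
  then (¬B ∨ ¬Q ∨ ¬V) forces B = False.
  then (P ∨ ¬S ∨ ¬V) forces S = False.
All clauses satisfied.

Q=T, B=F, P=F, S=F, V=T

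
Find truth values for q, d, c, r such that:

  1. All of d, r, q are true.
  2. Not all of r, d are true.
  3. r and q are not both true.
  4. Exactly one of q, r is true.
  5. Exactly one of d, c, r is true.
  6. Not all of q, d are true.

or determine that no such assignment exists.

Case q = True:
  (1) forces d = True.
  Constraint (6) is violated (q=T, d=T) — contradiction.
Case q = False:
  Constraint (1) is violated (q=F) — contradiction.
Both cases fail — unsatisfiable.

No satisfying assignment exists.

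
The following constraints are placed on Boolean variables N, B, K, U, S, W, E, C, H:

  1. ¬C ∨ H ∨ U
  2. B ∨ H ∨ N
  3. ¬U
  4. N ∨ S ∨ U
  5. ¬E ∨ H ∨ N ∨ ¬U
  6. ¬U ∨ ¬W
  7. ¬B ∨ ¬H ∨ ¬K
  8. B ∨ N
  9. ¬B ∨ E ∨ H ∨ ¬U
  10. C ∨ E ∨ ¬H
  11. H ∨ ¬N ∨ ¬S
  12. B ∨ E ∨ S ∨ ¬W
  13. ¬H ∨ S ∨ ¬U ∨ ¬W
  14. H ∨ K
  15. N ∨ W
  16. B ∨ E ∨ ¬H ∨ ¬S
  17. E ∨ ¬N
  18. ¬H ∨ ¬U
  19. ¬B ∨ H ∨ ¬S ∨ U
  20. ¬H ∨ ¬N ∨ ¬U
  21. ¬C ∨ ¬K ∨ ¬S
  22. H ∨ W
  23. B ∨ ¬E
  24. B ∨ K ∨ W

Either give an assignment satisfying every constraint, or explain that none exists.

Unit clause (¬U) forces U = False.
Set N = True.
  then (E ∨ ¬N) forces E = True.
  then (B ∨ ¬E) forces B = True.
Set K = False.
  then (H ∨ K) forces H = True.
Set S = False.
Set W = True.
Set C = True.
All clauses satisfied.

N = True, B = True, K = False, U = False, S = False, W = True, E = True, C = True, H = True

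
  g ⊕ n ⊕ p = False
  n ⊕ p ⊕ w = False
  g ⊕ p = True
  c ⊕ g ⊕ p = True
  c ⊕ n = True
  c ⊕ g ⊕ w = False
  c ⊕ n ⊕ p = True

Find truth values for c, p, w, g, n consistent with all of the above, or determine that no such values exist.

c = False; p = False; w = True; g = True; n = True

g ⊕ n ⊕ p = T ⊕ T ⊕ F = False ✓
n ⊕ p ⊕ w = T ⊕ F ⊕ T = False ✓
g ⊕ p = T ⊕ F = True ✓
c ⊕ g ⊕ p = F ⊕ T ⊕ F = True ✓
c ⊕ n = F ⊕ T = True ✓
c ⊕ g ⊕ w = F ⊕ T ⊕ T = False ✓
c ⊕ n ⊕ p = F ⊕ T ⊕ F = True ✓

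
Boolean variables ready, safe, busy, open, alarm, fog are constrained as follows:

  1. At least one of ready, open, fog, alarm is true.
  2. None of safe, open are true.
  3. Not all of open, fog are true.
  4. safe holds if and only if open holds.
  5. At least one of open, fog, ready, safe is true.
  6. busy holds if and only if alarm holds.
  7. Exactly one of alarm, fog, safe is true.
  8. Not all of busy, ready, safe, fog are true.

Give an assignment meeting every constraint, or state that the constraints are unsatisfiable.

ready = False, safe = False, busy = False, open = False, alarm = False, fog = True

  (1) {ready, open, fog, alarm}: 1 true — at least one ✓
  (2) {safe, open}: 0 true — none ✓
  (3) {open, fog}: 1/2 true — not all ✓
  (4) safe=F, open=F — same ✓
  (5) {open, fog, ready, safe}: 1 true — at least one ✓
  (6) busy=F, alarm=F — same ✓
  (7) {alarm, fog, safe}: 1 true — exactly one ✓
  (8) {busy, ready, safe, fog}: 1/4 true — not all ✓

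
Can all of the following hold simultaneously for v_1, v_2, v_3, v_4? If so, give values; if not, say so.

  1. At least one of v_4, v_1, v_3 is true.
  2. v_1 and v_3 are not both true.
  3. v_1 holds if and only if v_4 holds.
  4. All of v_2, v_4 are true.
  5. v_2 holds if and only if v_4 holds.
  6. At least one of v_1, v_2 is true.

v_1: True; v_2: True; v_3: False; v_4: True

  (1) {v_4, v_1, v_3}: 2 true — at least one ✓
  (2) v_1=T, v_3=F — not both ✓
  (3) v_1=T, v_4=T — same ✓
  (4) {v_2, v_4}: all 2 true ✓
  (5) v_2=T, v_4=T — same ✓
  (6) {v_1, v_2}: 2 true — at least one ✓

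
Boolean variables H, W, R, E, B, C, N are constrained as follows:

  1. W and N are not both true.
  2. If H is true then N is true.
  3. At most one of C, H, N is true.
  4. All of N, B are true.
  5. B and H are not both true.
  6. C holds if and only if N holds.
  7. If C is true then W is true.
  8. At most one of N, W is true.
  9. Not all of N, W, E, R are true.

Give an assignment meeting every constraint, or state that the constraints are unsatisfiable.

Case N = True:
  (1) with N=T forces W = False.
  (3) with N=T forces C = False.
  Constraint (6) is violated (C=F, N=T) — contradiction.
Case N = False:
  Constraint (4) is violated (N=F) — contradiction.
Both cases fail — unsatisfiable.

UNSATISFIABLE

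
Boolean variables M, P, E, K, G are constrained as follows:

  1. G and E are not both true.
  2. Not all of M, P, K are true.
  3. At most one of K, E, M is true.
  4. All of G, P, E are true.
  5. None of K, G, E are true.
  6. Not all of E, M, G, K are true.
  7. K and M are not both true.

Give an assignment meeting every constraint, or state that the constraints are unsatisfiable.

Unsatisfiable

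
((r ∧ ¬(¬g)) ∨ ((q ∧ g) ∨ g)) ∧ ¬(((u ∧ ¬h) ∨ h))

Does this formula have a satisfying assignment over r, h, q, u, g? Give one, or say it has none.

r = False, h = False, q = False, u = False, g = True

  (r ∧ ¬(¬g)) ∨ ((q ∧ g) ∨ g) = True
    r ∧ ¬(¬g) = False
      ¬(¬g) = True
        ¬g = False
    (q ∧ g) ∨ g = True
      q ∧ g = False
  ¬(((u ∧ ¬h) ∨ h)) = True
    (u ∧ ¬h) ∨ h = False
      u ∧ ¬h = False
        ¬h = True
Both conjuncts True, so the formula holds.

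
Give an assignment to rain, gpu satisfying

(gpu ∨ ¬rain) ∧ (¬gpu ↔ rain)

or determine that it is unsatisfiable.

rain = False; gpu = True

  gpu ∨ ¬rain = True
    ¬rain = True
  ¬gpu ↔ rain = True
    ¬gpu = False
Both conjuncts True, so the formula holds.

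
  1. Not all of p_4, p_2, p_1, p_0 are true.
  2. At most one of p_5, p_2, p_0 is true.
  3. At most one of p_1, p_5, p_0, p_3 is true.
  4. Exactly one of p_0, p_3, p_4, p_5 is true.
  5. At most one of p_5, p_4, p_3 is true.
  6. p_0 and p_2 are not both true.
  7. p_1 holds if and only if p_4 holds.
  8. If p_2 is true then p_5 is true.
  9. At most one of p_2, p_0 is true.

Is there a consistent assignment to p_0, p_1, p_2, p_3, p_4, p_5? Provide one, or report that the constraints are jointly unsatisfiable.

p_0: False, p_1: False, p_2: False, p_3: False, p_4: False, p_5: True

  (1) {p_4, p_2, p_1, p_0}: 0/4 true — not all ✓
  (2) {p_5, p_2, p_0}: 1 true — at most one ✓
  (3) {p_1, p_5, p_0, p_3}: 1 true — at most one ✓
  (4) {p_0, p_3, p_4, p_5}: 1 true — exactly one ✓
  (5) {p_5, p_4, p_3}: 1 true — at most one ✓
  (6) p_0=F, p_2=F — not both ✓
  (7) p_1=F, p_4=F — same ✓
  (8) p_2=F ⇒ p_5: vacuous ✓
  (9) {p_2, p_0}: 0 true — at most one ✓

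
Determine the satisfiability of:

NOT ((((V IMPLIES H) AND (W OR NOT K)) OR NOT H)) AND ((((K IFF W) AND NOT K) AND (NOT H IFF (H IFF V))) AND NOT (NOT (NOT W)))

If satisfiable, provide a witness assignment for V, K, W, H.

Case H = True: the formula simplifies to NOT ((W OR NOT K)) AND ((((K IFF W) AND NOT K) AND NOT V) AND NOT (NOT (NOT W))).
  K = True: the conjunct NOT K is False.
  K = False: the conjunct NOT ((W OR NOT K)) becomes NOT ((W OR True)) = False.
Case H = False: the conjunct NOT ((((V IMPLIES H) AND (W OR NOT K)) OR NOT H)) becomes NOT (((NOT V AND (W OR NOT K)) OR True)) = False.
Both cases fail — unsatisfiable.

The formula is unsatisfiable.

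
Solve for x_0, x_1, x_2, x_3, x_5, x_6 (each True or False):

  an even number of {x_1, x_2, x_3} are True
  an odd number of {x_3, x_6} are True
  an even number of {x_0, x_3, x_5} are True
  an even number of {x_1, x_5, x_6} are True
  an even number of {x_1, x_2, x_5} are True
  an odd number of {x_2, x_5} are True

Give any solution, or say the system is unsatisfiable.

x_0=F; x_1=T; x_2=T; x_3=F; x_5=F; x_6=T

{x_1, x_2, x_3}: 2 true → even ✓
{x_3, x_6}: 1 true → odd ✓
{x_0, x_3, x_5}: 0 true → even ✓
{x_1, x_5, x_6}: 2 true → even ✓
{x_1, x_2, x_5}: 2 true → even ✓
{x_2, x_5}: 1 true → odd ✓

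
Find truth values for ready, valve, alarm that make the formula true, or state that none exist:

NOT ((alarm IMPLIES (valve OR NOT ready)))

ready: True, valve: False, alarm: True

  NOT ((alarm IMPLIES (valve OR NOT ready))) = True
    alarm IMPLIES (valve OR NOT ready) = False
      valve OR NOT ready = False
        NOT ready = False
The formula evaluates to True.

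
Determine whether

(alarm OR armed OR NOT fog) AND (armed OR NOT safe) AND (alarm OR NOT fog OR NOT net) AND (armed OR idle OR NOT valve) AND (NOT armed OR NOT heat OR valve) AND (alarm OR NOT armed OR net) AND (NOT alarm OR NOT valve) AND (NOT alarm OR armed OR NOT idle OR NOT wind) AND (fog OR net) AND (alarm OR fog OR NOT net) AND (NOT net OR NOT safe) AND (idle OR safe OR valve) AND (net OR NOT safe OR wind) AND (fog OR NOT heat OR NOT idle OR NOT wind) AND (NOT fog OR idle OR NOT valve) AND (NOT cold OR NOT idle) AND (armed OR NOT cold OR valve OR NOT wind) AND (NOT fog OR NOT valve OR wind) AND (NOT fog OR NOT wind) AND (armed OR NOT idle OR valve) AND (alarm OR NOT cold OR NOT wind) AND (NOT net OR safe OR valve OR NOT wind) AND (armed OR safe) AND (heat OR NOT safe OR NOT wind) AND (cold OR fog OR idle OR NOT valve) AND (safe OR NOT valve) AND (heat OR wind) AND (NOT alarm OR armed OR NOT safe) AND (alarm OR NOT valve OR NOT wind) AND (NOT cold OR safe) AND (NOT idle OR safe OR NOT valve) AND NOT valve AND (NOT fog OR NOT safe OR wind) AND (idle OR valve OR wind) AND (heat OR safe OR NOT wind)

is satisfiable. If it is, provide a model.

Case armed = True:
  (NOT valve) forces valve = False.
  (NOT armed OR NOT heat OR valve) forces heat = False.
  (heat OR wind) forces wind = True.
  (NOT fog OR NOT wind) forces fog = False.
  (fog OR net) forces net = True.
  (alarm OR fog OR NOT net) forces alarm = True.
  (NOT net OR NOT safe) forces safe = False.
  Clause (NOT net OR safe OR valve OR NOT wind) is falsified — contradiction.
Case armed = False:
  (armed OR NOT safe) forces safe = False.
  Clause (armed OR safe) is falsified — contradiction.
Both cases fail, so the formula is unsatisfiable.

Unsatisfiable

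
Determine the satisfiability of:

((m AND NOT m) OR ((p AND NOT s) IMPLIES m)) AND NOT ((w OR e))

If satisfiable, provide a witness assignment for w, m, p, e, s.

w=F, m=T, p=F, e=F, s=T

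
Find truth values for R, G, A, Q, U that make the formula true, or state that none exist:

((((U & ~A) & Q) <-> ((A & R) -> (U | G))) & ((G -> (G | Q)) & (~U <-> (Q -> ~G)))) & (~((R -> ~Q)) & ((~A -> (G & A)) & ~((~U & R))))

Unsatisfiable — no assignment works.

Case A = True: the formula simplifies to (~((R -> (U | G))) & ((G -> (G | Q)) & (~U <-> (Q -> ~G)))) & (~((R -> ~Q)) & ~((~U & R))).
  G = True: the conjunct ~((R -> (U | G))) becomes ~((R -> True)) = False.
  G = False: simplifies to (~((R -> U)) & ~U) & (~((R -> ~Q)) & ~((~U & R))).
    U = True: the conjunct ~((R -> U)) becomes ~((R -> True)) = False.
    U = False: simplifies to ~(~R) & (~((R -> ~Q)) & ~R).
      R = True: the conjunct ~R is False.
      R = False: the conjunct ~(~R) becomes ~(~False) = False.
Case A = False: the conjunct ~A -> (G & A) becomes ~False -> (G & False) = False.
Both cases fail — unsatisfiable.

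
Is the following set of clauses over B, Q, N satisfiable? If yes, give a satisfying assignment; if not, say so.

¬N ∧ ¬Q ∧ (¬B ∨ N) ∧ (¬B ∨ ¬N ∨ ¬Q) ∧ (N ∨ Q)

Case Q = True:
  Clause (¬Q) is falsified — contradiction.
Case Q = False:
  (¬N) forces N = False.
  Clause (N ∨ Q) is falsified — contradiction.
Both cases fail, so the formula is unsatisfiable.

Unsatisfiable — no assignment works.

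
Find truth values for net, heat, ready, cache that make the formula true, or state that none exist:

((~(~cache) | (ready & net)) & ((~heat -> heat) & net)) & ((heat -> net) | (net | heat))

net = True, heat = True, ready = True, cache = False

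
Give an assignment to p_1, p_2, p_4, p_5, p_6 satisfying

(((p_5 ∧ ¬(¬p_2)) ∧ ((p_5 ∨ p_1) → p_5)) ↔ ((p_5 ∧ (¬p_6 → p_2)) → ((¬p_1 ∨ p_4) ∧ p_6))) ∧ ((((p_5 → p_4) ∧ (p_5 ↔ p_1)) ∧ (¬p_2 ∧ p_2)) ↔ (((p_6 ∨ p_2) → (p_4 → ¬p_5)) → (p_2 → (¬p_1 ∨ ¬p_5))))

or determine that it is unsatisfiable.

The formula is unsatisfiable.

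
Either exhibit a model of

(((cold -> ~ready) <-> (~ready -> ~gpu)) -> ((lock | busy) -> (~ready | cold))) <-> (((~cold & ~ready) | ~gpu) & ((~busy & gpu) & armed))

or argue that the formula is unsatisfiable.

lock = False; cold = False; armed = True; gpu = False; busy = True; ready = True

  (((cold -> ~ready) <-> (~ready -> ~gpu)) -> ((lock | busy) -> (~ready | cold))) <-> (((~cold & ~ready) | ~gpu) & ((~busy & gpu) & armed)) = True
    ((cold -> ~ready) <-> (~ready -> ~gpu)) -> ((lock | busy) -> (~ready | cold)) = False
      (cold -> ~ready) <-> (~ready -> ~gpu) = True
        cold -> ~ready = True
          ~ready = False
        ~ready -> ~gpu = True
          ~ready = False
          ~gpu = True
      (lock | busy) -> (~ready | cold) = False
        lock | busy = True
        ~ready | cold = False
          ~ready = False
    ((~cold & ~ready) | ~gpu) & ((~busy & gpu) & armed) = False
      (~cold & ~ready) | ~gpu = True
        ~cold & ~ready = False
          ~cold = True
          ~ready = False
        ~gpu = True
      (~busy & gpu) & armed = False
        ~busy & gpu = False
          ~busy = False
The formula evaluates to True.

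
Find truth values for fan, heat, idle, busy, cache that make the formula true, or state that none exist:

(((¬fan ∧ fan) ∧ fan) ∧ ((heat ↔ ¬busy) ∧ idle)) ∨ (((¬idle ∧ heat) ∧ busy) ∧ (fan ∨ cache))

fan = True, heat = True, idle = False, busy = True, cache = True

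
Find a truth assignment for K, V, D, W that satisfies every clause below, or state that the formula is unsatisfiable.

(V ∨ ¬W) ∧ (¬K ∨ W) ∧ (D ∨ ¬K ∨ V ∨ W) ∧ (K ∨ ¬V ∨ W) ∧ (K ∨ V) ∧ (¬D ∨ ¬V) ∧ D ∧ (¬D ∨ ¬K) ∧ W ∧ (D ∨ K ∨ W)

Case V = True:
  (¬D ∨ ¬V) forces D = False.
  Clause (D) is falsified — contradiction.
Case V = False:
  (V ∨ ¬W) forces W = False.
  Clause (W) is falsified — contradiction.
Both cases fail, so the formula is unsatisfiable.

Unsatisfiable — no assignment works.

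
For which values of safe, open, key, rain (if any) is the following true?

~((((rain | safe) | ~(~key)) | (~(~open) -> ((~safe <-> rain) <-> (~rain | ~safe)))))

safe=F, open=T, key=F, rain=F

  ~((((rain | safe) | ~(~key)) | (~(~open) -> ((~safe <-> rain) <-> (~rain | ~safe))))) = True
    ((rain | safe) | ~(~key)) | (~(~open) -> ((~safe <-> rain) <-> (~rain | ~safe))) = False
      (rain | safe) | ~(~key) = False
        rain | safe = False
        ~(~key) = False
          ~key = True
      ~(~open) -> ((~safe <-> rain) <-> (~rain | ~safe)) = False
        ~(~open) = True
          ~open = False
        (~safe <-> rain) <-> (~rain | ~safe) = False
          ~safe <-> rain = False
            ~safe = True
          ~rain | ~safe = True
            ~rain = True
            ~safe = True
The formula evaluates to True.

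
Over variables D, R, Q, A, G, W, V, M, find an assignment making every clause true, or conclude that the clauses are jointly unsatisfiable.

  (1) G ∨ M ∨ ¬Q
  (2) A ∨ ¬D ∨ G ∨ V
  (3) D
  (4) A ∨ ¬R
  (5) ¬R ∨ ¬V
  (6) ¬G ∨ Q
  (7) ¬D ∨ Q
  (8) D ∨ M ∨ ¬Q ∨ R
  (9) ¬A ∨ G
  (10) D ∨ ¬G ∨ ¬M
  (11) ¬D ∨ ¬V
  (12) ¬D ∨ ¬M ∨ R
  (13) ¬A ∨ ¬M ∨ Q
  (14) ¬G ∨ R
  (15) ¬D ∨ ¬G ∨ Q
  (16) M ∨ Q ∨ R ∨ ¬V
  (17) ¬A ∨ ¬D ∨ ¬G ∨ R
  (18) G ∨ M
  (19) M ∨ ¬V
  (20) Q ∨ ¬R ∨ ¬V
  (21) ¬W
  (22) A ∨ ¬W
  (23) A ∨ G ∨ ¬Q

D=T, R=T, Q=T, A=T, G=T, W=F, V=F, M=T

Unit clause (D) forces D = True.
In (¬D ∨ Q) only Q is left, so Q = True.
In (¬D ∨ ¬V) only ¬V is left, so V = False.
Unit clause (¬W) forces W = False.
Try R = False:
  (¬D ∨ ¬M ∨ R) forces M = False.
  (G ∨ M ∨ ¬Q) forces G = True.
  clause (¬G ∨ R) is falsified — backtrack.
So R = True.
  then (A ∨ ¬R) forces A = True.
  then (¬A ∨ G) forces G = True.
Set M = True.
All clauses satisfied.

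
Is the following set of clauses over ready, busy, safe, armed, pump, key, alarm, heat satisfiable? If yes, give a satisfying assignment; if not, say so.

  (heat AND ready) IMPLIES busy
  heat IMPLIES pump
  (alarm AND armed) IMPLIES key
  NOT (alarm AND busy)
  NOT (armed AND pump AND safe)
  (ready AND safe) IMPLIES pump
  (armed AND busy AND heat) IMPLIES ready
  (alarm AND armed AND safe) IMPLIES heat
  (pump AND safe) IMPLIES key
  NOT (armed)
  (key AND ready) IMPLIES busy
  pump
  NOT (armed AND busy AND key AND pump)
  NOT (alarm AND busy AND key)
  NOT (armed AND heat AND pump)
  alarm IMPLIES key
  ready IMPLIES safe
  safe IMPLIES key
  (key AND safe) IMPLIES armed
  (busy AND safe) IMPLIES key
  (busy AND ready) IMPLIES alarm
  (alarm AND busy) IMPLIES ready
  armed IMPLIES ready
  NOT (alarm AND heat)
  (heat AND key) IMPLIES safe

ready=F; busy=F; safe=F; armed=F; pump=T; key=F; alarm=F; heat=T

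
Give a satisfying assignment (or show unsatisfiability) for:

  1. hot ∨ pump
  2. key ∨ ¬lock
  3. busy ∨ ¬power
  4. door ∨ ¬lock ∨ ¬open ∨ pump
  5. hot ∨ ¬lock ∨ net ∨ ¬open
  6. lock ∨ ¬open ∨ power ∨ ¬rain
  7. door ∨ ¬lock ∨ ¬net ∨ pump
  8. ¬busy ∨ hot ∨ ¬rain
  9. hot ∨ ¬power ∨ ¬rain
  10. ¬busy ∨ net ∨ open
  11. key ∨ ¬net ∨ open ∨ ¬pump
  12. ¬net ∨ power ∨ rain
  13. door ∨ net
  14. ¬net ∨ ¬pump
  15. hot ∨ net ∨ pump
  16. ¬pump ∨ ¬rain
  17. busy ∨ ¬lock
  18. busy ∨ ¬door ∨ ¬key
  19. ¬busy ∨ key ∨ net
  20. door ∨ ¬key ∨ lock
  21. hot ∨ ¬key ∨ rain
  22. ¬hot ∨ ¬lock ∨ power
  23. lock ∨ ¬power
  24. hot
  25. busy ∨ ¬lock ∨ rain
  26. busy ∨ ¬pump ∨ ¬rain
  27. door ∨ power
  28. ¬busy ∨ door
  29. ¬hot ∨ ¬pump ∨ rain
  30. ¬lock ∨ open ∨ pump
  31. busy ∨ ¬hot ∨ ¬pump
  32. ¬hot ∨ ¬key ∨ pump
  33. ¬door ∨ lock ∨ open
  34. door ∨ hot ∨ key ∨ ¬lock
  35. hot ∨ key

door: True, lock: False, pump: False, open: True, rain: False, key: False, busy: False, hot: True, net: False, power: False

Unit clause (hot) forces hot = True.
Set door = True.
Set lock = False.
  then (lock ∨ ¬power) forces power = False.
  then (¬door ∨ lock ∨ open) forces open = True.
  then (lock ∨ ¬open ∨ power ∨ ¬rain) forces rain = False.
  then (¬net ∨ power ∨ rain) forces net = False.
  then (¬hot ∨ ¬pump ∨ rain) forces pump = False.
  then (¬hot ∨ ¬key ∨ pump) forces key = False.
  then (¬busy ∨ key ∨ net) forces busy = False.
All clauses satisfied.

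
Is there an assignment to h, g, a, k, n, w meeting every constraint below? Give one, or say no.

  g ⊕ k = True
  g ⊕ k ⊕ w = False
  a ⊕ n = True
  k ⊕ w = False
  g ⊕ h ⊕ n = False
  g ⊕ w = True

h = False, g = False, a = True, k = True, n = False, w = True

g ⊕ k = F ⊕ T = True ✓
g ⊕ k ⊕ w = F ⊕ T ⊕ T = False ✓
a ⊕ n = T ⊕ F = True ✓
k ⊕ w = T ⊕ T = False ✓
g ⊕ h ⊕ n = F ⊕ F ⊕ F = False ✓
g ⊕ w = F ⊕ T = True ✓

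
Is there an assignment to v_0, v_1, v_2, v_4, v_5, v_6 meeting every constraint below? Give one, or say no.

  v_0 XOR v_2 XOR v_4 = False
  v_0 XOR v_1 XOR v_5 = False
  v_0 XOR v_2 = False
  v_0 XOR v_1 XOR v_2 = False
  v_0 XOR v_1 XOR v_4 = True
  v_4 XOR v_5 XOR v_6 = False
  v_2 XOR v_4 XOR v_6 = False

v_0=T, v_1=F, v_2=T, v_4=F, v_5=T, v_6=T

v_0 XOR v_2 XOR v_4 = T XOR T XOR F = False ✓
v_0 XOR v_1 XOR v_5 = T XOR F XOR T = False ✓
v_0 XOR v_2 = T XOR T = False ✓
v_0 XOR v_1 XOR v_2 = T XOR F XOR T = False ✓
v_0 XOR v_1 XOR v_4 = T XOR F XOR F = True ✓
v_4 XOR v_5 XOR v_6 = F XOR T XOR T = False ✓
v_2 XOR v_4 XOR v_6 = T XOR F XOR T = False ✓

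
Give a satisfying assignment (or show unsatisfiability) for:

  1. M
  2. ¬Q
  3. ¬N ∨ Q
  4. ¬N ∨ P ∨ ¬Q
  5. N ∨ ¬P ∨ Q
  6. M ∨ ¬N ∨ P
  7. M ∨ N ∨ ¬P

Unit clause (M) forces M = True.
Unit clause (¬Q) forces Q = False.
In (¬N ∨ Q) only ¬N is left, so N = False.
In (N ∨ ¬P ∨ Q) only ¬P is left, so P = False.
Check each clause:
  (M): M holds.
  (¬Q): ¬Q holds.
  (¬N ∨ Q): ¬N holds.
  (¬N ∨ P ∨ ¬Q): ¬N holds.
  (N ∨ ¬P ∨ Q): ¬P holds.
  (M ∨ ¬N ∨ P): M holds.
  (M ∨ N ∨ ¬P): M holds.
All clauses satisfied.

M=T, Q=F, P=F, N=F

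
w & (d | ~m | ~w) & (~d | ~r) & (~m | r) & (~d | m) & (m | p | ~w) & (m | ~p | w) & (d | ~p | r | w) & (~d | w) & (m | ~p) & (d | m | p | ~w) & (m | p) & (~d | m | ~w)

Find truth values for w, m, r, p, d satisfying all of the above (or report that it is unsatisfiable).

Unsatisfiable

Case m = True:
  (w) forces w = True.
  (d | ~m | ~w) forces d = True.
  (~d | ~r) forces r = False.
  Clause (~m | r) is falsified — contradiction.
Case m = False:
  (w) forces w = True.
  (~d | m) forces d = False.
  (m | p | ~w) forces p = True.
  Clause (m | ~p) is falsified — contradiction.
Both cases fail, so the formula is unsatisfiable.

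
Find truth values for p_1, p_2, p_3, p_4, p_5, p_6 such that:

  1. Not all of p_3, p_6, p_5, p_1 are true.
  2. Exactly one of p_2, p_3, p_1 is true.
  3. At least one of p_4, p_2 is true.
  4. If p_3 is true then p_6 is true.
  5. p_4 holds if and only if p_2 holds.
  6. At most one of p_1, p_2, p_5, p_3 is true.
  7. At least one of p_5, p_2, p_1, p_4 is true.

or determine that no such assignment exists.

p_1=F, p_2=T, p_3=F, p_4=T, p_5=F, p_6=T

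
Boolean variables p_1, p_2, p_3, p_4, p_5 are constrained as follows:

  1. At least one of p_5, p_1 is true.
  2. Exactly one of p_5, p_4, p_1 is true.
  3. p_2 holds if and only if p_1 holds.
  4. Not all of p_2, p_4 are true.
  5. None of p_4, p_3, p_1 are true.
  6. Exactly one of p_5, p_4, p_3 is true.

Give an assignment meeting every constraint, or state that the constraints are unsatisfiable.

p_1 = False; p_2 = False; p_3 = False; p_4 = False; p_5 = True

  (1) {p_5, p_1}: 1 true — at least one ✓
  (2) {p_5, p_4, p_1}: 1 true — exactly one ✓
  (3) p_2=F, p_1=F — same ✓
  (4) {p_2, p_4}: 0/2 true — not all ✓
  (5) {p_4, p_3, p_1}: 0 true — none ✓
  (6) {p_5, p_4, p_3}: 1 true — exactly one ✓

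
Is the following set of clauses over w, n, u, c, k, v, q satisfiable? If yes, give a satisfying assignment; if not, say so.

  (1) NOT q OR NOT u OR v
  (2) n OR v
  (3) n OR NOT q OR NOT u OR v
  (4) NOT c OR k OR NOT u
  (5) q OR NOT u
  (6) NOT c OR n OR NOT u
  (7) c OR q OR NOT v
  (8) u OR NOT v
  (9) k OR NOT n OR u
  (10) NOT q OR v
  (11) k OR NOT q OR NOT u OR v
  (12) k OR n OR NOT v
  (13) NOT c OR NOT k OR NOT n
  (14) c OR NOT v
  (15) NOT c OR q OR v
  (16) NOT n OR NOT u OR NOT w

w: False, n: True, u: False, c: False, k: True, v: False, q: False

Set w = False.
Try n = False:
  (n OR v) forces v = True.
  (u OR NOT v) forces u = True.
  (q OR NOT u) forces q = True.
  (NOT c OR n OR NOT u) forces c = False.
  clause (c OR NOT v) is falsified — backtrack.
So n = True.
Set u = False.
  then (u OR NOT v) forces v = False.
  then (k OR NOT n OR u) forces k = True.
  then (NOT q OR v) forces q = False.
  then (NOT c OR NOT k OR NOT n) forces c = False.
All clauses satisfied.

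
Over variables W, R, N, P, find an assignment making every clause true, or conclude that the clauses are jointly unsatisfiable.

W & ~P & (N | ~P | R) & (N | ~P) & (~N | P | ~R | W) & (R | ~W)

W = True; R = True; N = False; P = False

Unit clause (W) forces W = True.
Unit clause (~P) forces P = False.
In (R | ~W) only R is left, so R = True.
Set N = False.
Check each clause:
  (W): W holds.
  (~P): ~P holds.
  (N | ~P | R): ~P holds.
  (N | ~P): ~P holds.
  (~N | P | ~R | W): ~N holds.
  (R | ~W): R holds.
All clauses satisfied.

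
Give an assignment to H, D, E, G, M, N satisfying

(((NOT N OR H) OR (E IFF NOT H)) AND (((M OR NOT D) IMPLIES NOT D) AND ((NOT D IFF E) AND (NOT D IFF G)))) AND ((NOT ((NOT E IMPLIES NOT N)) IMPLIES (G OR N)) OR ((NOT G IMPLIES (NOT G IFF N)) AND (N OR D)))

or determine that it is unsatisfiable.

H: False, D: False, E: True, G: True, M: True, N: True

  ((NOT N OR H) OR (E IFF NOT H)) AND (((M OR NOT D) IMPLIES NOT D) AND ((NOT D IFF E) AND (NOT D IFF G))) = True
    (NOT N OR H) OR (E IFF NOT H) = True
      NOT N OR H = False
        NOT N = False
      E IFF NOT H = True
        NOT H = True
    ((M OR NOT D) IMPLIES NOT D) AND ((NOT D IFF E) AND (NOT D IFF G)) = True
      (M OR NOT D) IMPLIES NOT D = True
        M OR NOT D = True
          NOT D = True
        NOT D = True
      (NOT D IFF E) AND (NOT D IFF G) = True
        NOT D IFF E = True
          NOT D = True
        NOT D IFF G = True
          NOT D = True
  (NOT ((NOT E IMPLIES NOT N)) IMPLIES (G OR N)) OR ((NOT G IMPLIES (NOT G IFF N)) AND (N OR D)) = True
    NOT ((NOT E IMPLIES NOT N)) IMPLIES (G OR N) = True
      NOT ((NOT E IMPLIES NOT N)) = False
        NOT E IMPLIES NOT N = True
          NOT E = False
          NOT N = False
      G OR N = True
    (NOT G IMPLIES (NOT G IFF N)) AND (N OR D) = True
      NOT G IMPLIES (NOT G IFF N) = True
        NOT G = False
        NOT G IFF N = False
          NOT G = False
      N OR D = True
Both conjuncts True, so the formula holds.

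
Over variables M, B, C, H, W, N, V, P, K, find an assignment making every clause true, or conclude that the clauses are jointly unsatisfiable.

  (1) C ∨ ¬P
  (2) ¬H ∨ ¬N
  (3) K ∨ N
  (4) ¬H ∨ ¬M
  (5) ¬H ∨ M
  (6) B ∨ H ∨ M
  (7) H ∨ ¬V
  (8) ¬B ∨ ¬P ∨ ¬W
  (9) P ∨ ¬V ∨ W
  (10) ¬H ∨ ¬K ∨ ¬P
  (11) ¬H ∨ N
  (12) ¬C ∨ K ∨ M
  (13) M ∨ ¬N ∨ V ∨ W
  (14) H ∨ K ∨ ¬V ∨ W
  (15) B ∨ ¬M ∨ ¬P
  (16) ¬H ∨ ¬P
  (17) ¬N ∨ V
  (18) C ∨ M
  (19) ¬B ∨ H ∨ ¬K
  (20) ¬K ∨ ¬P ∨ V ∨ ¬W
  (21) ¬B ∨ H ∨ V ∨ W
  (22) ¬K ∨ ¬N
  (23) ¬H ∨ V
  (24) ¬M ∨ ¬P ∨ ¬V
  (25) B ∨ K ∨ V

M = True, B = False, C = False, H = False, W = True, N = False, V = False, P = False, K = True

Set M = True.
  then (¬H ∨ ¬M) forces H = False.
  then (H ∨ ¬V) forces V = False.
  then (¬N ∨ V) forces N = False.
  then (K ∨ N) forces K = True.
  then (¬B ∨ H ∨ ¬K) forces B = False.
  then (B ∨ ¬M ∨ ¬P) forces P = False.
Set C = False.
Set W = True.
All clauses satisfied.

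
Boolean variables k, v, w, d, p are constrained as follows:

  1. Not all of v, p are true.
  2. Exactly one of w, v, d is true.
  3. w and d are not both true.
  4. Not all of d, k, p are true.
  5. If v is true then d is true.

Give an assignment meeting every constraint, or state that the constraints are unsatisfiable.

k = False; v = False; w = False; d = True; p = False

  (1) {v, p}: 0/2 true — not all ✓
  (2) {w, v, d}: 1 true — exactly one ✓
  (3) w=F, d=T — not both ✓
  (4) {d, k, p}: 1/3 true — not all ✓
  (5) v=F ⇒ d: vacuous ✓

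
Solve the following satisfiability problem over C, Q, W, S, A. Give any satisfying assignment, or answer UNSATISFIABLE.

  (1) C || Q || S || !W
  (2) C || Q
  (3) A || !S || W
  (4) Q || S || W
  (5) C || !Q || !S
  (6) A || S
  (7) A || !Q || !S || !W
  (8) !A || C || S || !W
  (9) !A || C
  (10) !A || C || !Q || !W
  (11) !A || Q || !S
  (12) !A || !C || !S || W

Set C = True.
Set Q = False.
Try W = False:
  (Q || S || W) forces S = True.
  (A || !S || W) forces A = True.
  clause (!A || Q || !S) is falsified — backtrack.
So W = True.
Set S = True.
  then (!A || Q || !S) forces A = False.
All clauses satisfied.

C = True; Q = False; W = True; S = True; A = False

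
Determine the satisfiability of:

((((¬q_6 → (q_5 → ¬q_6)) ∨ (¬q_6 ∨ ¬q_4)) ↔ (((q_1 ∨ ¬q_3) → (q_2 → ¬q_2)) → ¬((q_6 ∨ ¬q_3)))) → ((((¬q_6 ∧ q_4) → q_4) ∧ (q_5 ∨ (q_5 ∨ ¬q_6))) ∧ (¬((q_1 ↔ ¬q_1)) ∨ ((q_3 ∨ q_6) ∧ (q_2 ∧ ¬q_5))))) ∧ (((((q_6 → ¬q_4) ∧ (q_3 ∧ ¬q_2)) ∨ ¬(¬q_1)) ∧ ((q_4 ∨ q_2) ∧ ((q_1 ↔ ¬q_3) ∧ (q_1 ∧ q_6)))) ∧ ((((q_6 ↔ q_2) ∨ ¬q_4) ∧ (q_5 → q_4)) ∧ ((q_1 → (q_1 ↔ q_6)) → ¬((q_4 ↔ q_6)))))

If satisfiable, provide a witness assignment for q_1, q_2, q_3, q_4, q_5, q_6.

Unsatisfiable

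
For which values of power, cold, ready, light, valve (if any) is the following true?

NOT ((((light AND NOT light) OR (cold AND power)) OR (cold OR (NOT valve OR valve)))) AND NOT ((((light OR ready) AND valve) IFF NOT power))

The conjunct NOT ((((light AND NOT light) OR (cold AND power)) OR (cold OR (NOT valve OR valve)))) is unsatisfiable on its own:
  valve = True: this becomes NOT ((((light AND NOT light) OR (cold AND power)) OR True)) = False.
  valve = False: this becomes NOT ((((light AND NOT light) OR (cold AND power)) OR True)) = False.
So the whole conjunction is unsatisfiable.

No satisfying assignment exists.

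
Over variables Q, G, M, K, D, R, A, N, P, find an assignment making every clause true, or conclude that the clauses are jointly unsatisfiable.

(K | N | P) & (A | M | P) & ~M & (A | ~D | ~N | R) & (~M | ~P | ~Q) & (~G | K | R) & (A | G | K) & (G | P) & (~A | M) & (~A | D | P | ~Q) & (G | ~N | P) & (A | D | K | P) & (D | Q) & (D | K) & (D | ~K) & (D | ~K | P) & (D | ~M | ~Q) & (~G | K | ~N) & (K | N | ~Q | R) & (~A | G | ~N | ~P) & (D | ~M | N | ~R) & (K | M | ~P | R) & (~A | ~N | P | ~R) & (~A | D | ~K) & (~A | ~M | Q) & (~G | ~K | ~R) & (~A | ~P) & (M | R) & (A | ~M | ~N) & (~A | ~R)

Unit clause (~M) forces M = False.
In (~A | M) only ~A is left, so A = False.
In (M | R) only R is left, so R = True.
In (A | M | P) only P is left, so P = True.
Set Q = True.
Set G = False.
  then (A | G | K) forces K = True.
  then (D | ~K) forces D = True.
Set N = True.
All clauses satisfied.

Q = True; G = False; M = False; K = True; D = True; R = True; A = False; N = True; P = True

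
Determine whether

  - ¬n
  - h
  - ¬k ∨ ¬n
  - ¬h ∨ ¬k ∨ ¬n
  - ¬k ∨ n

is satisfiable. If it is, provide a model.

k = False; h = True; n = False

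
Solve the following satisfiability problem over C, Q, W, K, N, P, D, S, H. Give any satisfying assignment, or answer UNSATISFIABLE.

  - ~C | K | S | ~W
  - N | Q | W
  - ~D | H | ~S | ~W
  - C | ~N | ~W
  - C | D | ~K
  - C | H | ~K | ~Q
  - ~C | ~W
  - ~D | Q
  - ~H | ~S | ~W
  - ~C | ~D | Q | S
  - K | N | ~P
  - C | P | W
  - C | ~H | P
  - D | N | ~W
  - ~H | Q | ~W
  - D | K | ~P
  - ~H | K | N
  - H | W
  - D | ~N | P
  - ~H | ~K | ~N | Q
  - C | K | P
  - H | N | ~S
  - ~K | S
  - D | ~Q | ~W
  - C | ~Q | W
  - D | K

C: True, Q: True, W: False, K: True, N: False, P: False, D: False, S: True, H: True

Set C = True.
  then (~C | ~W) forces W = False.
  then (H | W) forces H = True.
Try Q = False:
  (N | Q | W) forces N = True.
  (~D | Q) forces D = False.
  (D | ~N | P) forces P = True.
  (D | K | ~P) forces K = True.
  clause (~H | ~K | ~N | Q) is falsified — backtrack.
So Q = True.
Set K = True.
  then (~K | S) forces S = True.
Set N = False.
Set P = False.
Set D = False.
All clauses satisfied.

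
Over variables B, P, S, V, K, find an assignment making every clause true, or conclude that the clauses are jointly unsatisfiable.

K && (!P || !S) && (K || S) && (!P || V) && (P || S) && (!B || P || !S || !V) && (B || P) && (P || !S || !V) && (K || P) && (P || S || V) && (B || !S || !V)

Unit clause (K) forces K = True.
Set B = False.
  then (B || P) forces P = True.
  then (!P || !S) forces S = False.
  then (!P || V) forces V = True.
All clauses satisfied.

B: False, P: True, S: False, V: True, K: True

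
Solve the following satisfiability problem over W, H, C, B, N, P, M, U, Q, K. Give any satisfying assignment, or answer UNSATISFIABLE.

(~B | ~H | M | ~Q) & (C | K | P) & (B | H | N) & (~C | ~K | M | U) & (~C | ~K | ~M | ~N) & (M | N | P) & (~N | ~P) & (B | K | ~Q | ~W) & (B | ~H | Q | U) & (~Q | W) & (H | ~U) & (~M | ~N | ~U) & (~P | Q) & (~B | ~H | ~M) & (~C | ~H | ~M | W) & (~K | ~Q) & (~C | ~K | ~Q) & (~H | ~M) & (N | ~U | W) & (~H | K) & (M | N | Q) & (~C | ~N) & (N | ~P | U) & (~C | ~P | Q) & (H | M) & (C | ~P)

Set W = True.
Set H = False.
  then (H | ~U) forces U = False.
  then (H | M) forces M = True.
Set C = False.
  then (C | ~P) forces P = False.
  then (C | K | P) forces K = True.
  then (~K | ~Q) forces Q = False.
Set B = True.
Set N = True.
All clauses satisfied.

W: True; H: False; C: False; B: True; N: True; P: False; M: True; U: False; Q: False; K: True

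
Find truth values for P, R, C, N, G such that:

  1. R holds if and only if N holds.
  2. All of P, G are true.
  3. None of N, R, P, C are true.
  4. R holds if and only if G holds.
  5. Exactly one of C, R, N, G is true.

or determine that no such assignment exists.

Unsatisfiable — no assignment works.

Case P = True:
  Constraint (3) is violated (P=T) — contradiction.
Case P = False:
  Constraint (2) is violated (P=F) — contradiction.
Both cases fail — unsatisfiable.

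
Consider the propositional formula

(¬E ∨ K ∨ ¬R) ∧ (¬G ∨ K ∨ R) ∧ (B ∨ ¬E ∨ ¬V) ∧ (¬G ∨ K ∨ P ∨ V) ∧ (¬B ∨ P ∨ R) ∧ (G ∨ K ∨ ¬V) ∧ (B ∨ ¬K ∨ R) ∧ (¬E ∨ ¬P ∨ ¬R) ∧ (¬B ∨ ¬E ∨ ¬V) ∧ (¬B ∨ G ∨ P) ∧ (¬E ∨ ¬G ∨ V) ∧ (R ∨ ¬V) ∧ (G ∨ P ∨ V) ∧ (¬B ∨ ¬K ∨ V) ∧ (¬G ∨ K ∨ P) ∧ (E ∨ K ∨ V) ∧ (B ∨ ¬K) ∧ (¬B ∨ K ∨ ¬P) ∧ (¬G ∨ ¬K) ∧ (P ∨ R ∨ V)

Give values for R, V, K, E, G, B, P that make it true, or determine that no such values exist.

Set R = True.
Set V = True.
Set K = False.
  then (¬E ∨ K ∨ ¬R) forces E = False.
  then (G ∨ K ∨ ¬V) forces G = True.
  then (¬G ∨ K ∨ P) forces P = True.
  then (¬B ∨ K ∨ ¬P) forces B = False.
All clauses satisfied.

R = True; V = True; K = False; E = False; G = True; B = False; P = True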